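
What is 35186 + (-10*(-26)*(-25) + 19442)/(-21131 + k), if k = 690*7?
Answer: 573554044/16301 ≈ 35185.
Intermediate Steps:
k = 4830
35186 + (-10*(-26)*(-25) + 19442)/(-21131 + k) = 35186 + (-10*(-26)*(-25) + 19442)/(-21131 + 4830) = 35186 + (260*(-25) + 19442)/(-16301) = 35186 + (-6500 + 19442)*(-1/16301) = 35186 + 12942*(-1/16301) = 35186 - 12942/16301 = 573554044/16301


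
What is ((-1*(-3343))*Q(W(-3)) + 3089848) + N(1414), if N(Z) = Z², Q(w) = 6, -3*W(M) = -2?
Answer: 5109302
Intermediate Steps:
W(M) = ⅔ (W(M) = -⅓*(-2) = ⅔)
((-1*(-3343))*Q(W(-3)) + 3089848) + N(1414) = (-1*(-3343)*6 + 3089848) + 1414² = (3343*6 + 3089848) + 1999396 = (20058 + 3089848) + 1999396 = 3109906 + 1999396 = 5109302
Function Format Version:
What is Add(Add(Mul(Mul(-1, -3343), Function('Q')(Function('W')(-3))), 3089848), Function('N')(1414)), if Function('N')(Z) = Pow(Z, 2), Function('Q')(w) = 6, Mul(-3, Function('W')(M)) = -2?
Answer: 5109302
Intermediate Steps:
Function('W')(M) = Rational(2, 3) (Function('W')(M) = Mul(Rational(-1, 3), -2) = Rational(2, 3))
Add(Add(Mul(Mul(-1, -3343), Function('Q')(Function('W')(-3))), 3089848), Function('N')(1414)) = Add(Add(Mul(Mul(-1, -3343), 6), 3089848), Pow(1414, 2)) = Add(Add(Mul(3343, 6), 3089848), 1999396) = Add(Add(20058, 3089848), 1999396) = Add(3109906, 1999396) = 5109302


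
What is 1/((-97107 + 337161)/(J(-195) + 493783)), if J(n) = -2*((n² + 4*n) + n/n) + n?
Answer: 209548/120027 ≈ 1.7458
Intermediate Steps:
J(n) = -2 - 7*n - 2*n² (J(n) = -2*((n² + 4*n) + 1) + n = -2*(1 + n² + 4*n) + n = (-2 - 8*n - 2*n²) + n = -2 - 7*n - 2*n²)
1/((-97107 + 337161)/(J(-195) + 493783)) = 1/((-97107 + 337161)/((-2 - 7*(-195) - 2*(-195)²) + 493783)) = 1/(240054/((-2 + 1365 - 2*38025) + 493783)) = 1/(240054/((-2 + 1365 - 76050) + 493783)) = 1/(240054/(-74687 + 493783)) = 1/(240054/419096) = 1/(240054*(1/419096)) = 1/(120027/209548) = 209548/120027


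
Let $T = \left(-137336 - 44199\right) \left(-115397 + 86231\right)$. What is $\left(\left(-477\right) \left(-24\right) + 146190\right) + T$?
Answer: $5294807448$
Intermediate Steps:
$T = 5294649810$ ($T = \left(-181535\right) \left(-29166\right) = 5294649810$)
$\left(\left(-477\right) \left(-24\right) + 146190\right) + T = \left(\left(-477\right) \left(-24\right) + 146190\right) + 5294649810 = \left(11448 + 146190\right) + 5294649810 = 157638 + 5294649810 = 5294807448$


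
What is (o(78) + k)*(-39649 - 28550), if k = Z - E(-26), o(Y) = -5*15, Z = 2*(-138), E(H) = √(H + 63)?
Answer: 23937849 + 68199*√37 ≈ 2.4353e+7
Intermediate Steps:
E(H) = √(63 + H)
Z = -276
o(Y) = -75
k = -276 - √37 (k = -276 - √(63 - 26) = -276 - √37 ≈ -282.08)
(o(78) + k)*(-39649 - 28550) = (-75 + (-276 - √37))*(-39649 - 28550) = (-351 - √37)*(-68199) = 23937849 + 68199*√37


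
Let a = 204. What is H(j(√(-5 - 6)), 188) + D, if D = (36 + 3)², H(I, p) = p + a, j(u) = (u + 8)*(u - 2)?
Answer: 1913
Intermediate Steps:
j(u) = (-2 + u)*(8 + u) (j(u) = (8 + u)*(-2 + u) = (-2 + u)*(8 + u))
H(I, p) = 204 + p (H(I, p) = p + 204 = 204 + p)
D = 1521 (D = 39² = 1521)
H(j(√(-5 - 6)), 188) + D = (204 + 188) + 1521 = 392 + 1521 = 1913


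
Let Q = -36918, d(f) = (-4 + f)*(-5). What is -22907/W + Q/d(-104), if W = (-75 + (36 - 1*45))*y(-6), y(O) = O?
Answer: -286819/2520 ≈ -113.82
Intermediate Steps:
d(f) = 20 - 5*f
W = 504 (W = (-75 + (36 - 1*45))*(-6) = (-75 + (36 - 45))*(-6) = (-75 - 9)*(-6) = -84*(-6) = 504)
-22907/W + Q/d(-104) = -22907/504 - 36918/(20 - 5*(-104)) = -22907*1/504 - 36918/(20 + 520) = -22907/504 - 36918/540 = -22907/504 - 36918*1/540 = -22907/504 - 2051/30 = -286819/2520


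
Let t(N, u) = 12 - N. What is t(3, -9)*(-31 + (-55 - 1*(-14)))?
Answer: -648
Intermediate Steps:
t(3, -9)*(-31 + (-55 - 1*(-14))) = (12 - 1*3)*(-31 + (-55 - 1*(-14))) = (12 - 3)*(-31 + (-55 + 14)) = 9*(-31 - 41) = 9*(-72) = -648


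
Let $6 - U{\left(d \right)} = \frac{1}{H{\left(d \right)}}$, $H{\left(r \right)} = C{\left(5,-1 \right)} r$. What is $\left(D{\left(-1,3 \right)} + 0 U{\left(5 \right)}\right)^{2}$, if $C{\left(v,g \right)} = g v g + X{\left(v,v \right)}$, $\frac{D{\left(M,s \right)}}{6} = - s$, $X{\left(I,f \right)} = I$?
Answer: $324$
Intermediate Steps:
$D{\left(M,s \right)} = - 6 s$ ($D{\left(M,s \right)} = 6 \left(- s\right) = - 6 s$)
$C{\left(v,g \right)} = v + v g^{2}$ ($C{\left(v,g \right)} = g v g + v = v g^{2} + v = v + v g^{2}$)
$H{\left(r \right)} = 10 r$ ($H{\left(r \right)} = 5 \left(1 + \left(-1\right)^{2}\right) r = 5 \left(1 + 1\right) r = 5 \cdot 2 r = 10 r$)
$U{\left(d \right)} = 6 - \frac{1}{10 d}$
$\left(D{\left(-1,3 \right)} + 0 U{\left(5 \right)}\right)^{2} = \left(\left(-6\right) 3 + 0 \left(6 - \frac{1}{10 \cdot 5}\right)\right)^{2} = \left(-18 + 0 \left(6 - \frac{1}{50}\right)\right)^{2} = \left(-18 + 0 \cdot \frac{299}{50}\right)^{2} = \left(-18 + 0\right)^{2} = \left(-18\right)^{2} = 324$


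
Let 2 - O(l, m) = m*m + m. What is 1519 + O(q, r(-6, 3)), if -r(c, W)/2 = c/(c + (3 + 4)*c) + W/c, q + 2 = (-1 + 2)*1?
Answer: 24315/16 ≈ 1519.7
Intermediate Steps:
q = -1 (q = -2 + (-1 + 2)*1 = -2 + 1*1 = -2 + 1 = -1)
r(c, W) = -¼ - 2*W/c (r(c, W) = -2*(c/(c + (3 + 4)*c) + W/c) = -2*(c/(c + 7*c) + W/c) = -2*(c/((8*c)) + W/c) = -2*(c*(1/(8*c)) + W/c) = -2*(⅛ + W/c) = -¼ - 2*W/c)
O(l, m) = 2 - m - m² (O(l, m) = 2 - (m*m + m) = 2 - (m² + m) = 2 - (m + m²) = 2 + (-m - m²) = 2 - m - m²)
1519 + O(q, r(-6, 3)) = 1519 + (2 - (-1*(-6) - 8*3)/(4*(-6)) - ((¼)*(-1*(-6) - 8*3)/(-6))²) = 1519 + (2 - (-1)*(6 - 24)/(4*6) - ((¼)*(-⅙)*(6 - 24))²) = 1519 + (2 - (-1)*(-18)/(4*6) - ((¼)*(-⅙)*(-18))²) = 1519 + (2 - 1*¾ - (¾)²) = 1519 + (2 - ¾ - 1*9/16) = 1519 + (2 - ¾ - 9/16) = 1519 + 11/16 = 24315/16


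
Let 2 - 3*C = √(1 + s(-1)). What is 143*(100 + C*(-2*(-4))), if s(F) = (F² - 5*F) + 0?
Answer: 45188/3 - 1144*√7/3 ≈ 14054.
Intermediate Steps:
s(F) = F² - 5*F
C = ⅔ - √7/3 (C = ⅔ - √(1 - (-5 - 1))/3 = ⅔ - √(1 - 1*(-6))/3 = ⅔ - √(1 + 6)/3 = ⅔ - √7/3 ≈ -0.21525)
143*(100 + C*(-2*(-4))) = 143*(100 + (⅔ - √7/3)*(-2*(-4))) = 143*(100 + (⅔ - √7/3)*8) = 143*(100 + (16/3 - 8*√7/3)) = 143*(316/3 - 8*√7/3) = 45188/3 - 1144*√7/3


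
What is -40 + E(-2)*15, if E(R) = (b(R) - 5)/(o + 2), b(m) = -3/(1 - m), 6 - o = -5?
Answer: -610/13 ≈ -46.923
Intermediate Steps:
o = 11 (o = 6 - 1*(-5) = 6 + 5 = 11)
E(R) = -5/13 + 3/(13*(-1 + R)) (E(R) = (3/(-1 + R) - 5)/(11 + 2) = (-5 + 3/(-1 + R))/13 = (-5 + 3/(-1 + R))*(1/13) = -5/13 + 3/(13*(-1 + R)))
-40 + E(-2)*15 = -40 + ((8 - 5*(-2))/(13*(-1 - 2)))*15 = -40 + ((1/13)*(8 + 10)/(-3))*15 = -40 + ((1/13)*(-1/3)*18)*15 = -40 - 6/13*15 = -40 - 90/13 = -610/13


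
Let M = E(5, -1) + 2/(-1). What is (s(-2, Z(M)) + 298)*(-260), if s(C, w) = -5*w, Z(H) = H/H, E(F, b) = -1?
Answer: -76180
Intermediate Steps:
M = -3 (M = -1 + 2/(-1) = -1 + 2*(-1) = -1 - 2 = -3)
Z(H) = 1
(s(-2, Z(M)) + 298)*(-260) = (-5*1 + 298)*(-260) = (-5 + 298)*(-260) = 293*(-260) = -76180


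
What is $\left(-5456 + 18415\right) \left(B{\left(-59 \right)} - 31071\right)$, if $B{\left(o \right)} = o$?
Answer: $-403413670$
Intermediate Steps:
$\left(-5456 + 18415\right) \left(B{\left(-59 \right)} - 31071\right) = \left(-5456 + 18415\right) \left(-59 - 31071\right) = 12959 \left(-59 - 31071\right) = 12959 \left(-31130\right) = -403413670$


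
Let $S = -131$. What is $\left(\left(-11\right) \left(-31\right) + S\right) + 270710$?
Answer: $270920$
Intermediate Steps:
$\left(\left(-11\right) \left(-31\right) + S\right) + 270710 = \left(\left(-11\right) \left(-31\right) - 131\right) + 270710 = \left(341 - 131\right) + 270710 = 210 + 270710 = 270920$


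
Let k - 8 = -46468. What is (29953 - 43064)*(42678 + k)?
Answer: 49585802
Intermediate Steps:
k = -46460 (k = 8 - 46468 = -46460)
(29953 - 43064)*(42678 + k) = (29953 - 43064)*(42678 - 46460) = -13111*(-3782) = 49585802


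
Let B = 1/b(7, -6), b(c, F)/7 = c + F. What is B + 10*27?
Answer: 1891/7 ≈ 270.14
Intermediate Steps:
b(c, F) = 7*F + 7*c (b(c, F) = 7*(c + F) = 7*(F + c) = 7*F + 7*c)
B = ⅐ (B = 1/(7*(-6) + 7*7) = 1/(-42 + 49) = 1/7 = ⅐ ≈ 0.14286)
B + 10*27 = ⅐ + 10*27 = ⅐ + 270 = 1891/7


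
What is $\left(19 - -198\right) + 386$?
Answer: $603$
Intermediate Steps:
$\left(19 - -198\right) + 386 = \left(19 + 198\right) + 386 = 217 + 386 = 603$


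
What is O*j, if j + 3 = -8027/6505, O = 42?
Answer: -1156764/6505 ≈ -177.83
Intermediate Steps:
j = -27542/6505 (j = -3 - 8027/6505 = -27542/6505 ≈ -4.2340)
O*j = 42*(-27542/6505) = -1156764/6505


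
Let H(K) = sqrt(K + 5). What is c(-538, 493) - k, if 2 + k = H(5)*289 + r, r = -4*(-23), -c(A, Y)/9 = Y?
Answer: -4527 - 289*sqrt(10) ≈ -5440.9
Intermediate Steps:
H(K) = sqrt(5 + K)
c(A, Y) = -9*Y
r = 92
k = 90 + 289*sqrt(10) (k = -2 + (sqrt(5 + 5)*289 + 92) = -2 + (sqrt(10)*289 + 92) = -2 + (289*sqrt(10) + 92) = -2 + (92 + 289*sqrt(10)) = 90 + 289*sqrt(10) ≈ 1003.9)
c(-538, 493) - k = -9*493 - (90 + 289*sqrt(10)) = -4437 + (-90 - 289*sqrt(10)) = -4527 - 289*sqrt(10)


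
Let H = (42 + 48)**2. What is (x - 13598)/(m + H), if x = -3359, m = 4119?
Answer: -16957/12219 ≈ -1.3878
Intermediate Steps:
H = 8100 (H = 90**2 = 8100)
(x - 13598)/(m + H) = (-3359 - 13598)/(4119 + 8100) = -16957/12219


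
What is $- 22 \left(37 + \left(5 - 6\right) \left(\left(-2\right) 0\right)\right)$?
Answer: $-814$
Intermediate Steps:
$- 22 \left(37 + \left(5 - 6\right) \left(\left(-2\right) 0\right)\right) = - 22 \left(37 - 0\right) = - 22 \left(37 + 0\right) = \left(-22\right) 37 = -814$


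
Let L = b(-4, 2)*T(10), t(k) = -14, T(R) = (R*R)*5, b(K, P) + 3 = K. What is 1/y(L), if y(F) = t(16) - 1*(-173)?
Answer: 1/159 ≈ 0.0062893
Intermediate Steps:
b(K, P) = -3 + K
T(R) = 5*R**2 (T(R) = R**2*5 = 5*R**2)
L = -3500 (L = (-3 - 4)*(5*10**2) = -35*100 = -7*500 = -3500)
y(F) = 159 (y(F) = -14 - 1*(-173) = -14 + 173 = 159)
1/y(L) = 1/159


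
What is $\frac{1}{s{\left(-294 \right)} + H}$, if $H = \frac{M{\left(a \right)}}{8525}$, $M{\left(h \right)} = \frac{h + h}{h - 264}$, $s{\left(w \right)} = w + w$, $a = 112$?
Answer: $- \frac{161975}{95241328} \approx -0.0017007$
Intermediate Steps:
$s{\left(w \right)} = 2 w$
$M{\left(h \right)} = \frac{2 h}{-264 + h}$
$H = - \frac{28}{161975}$ ($H = \frac{2 \cdot 112 \frac{1}{-264 + 112}}{8525} = 2 \cdot 112 \frac{1}{-152} \cdot \frac{1}{8525} = 2 \cdot 112 \left(- \frac{1}{152}\right) \frac{1}{8525} = \left(- \frac{28}{19}\right) \frac{1}{8525} = - \frac{28}{161975} \approx -0.00017287$)
$\frac{1}{s{\left(-294 \right)} + H} = \frac{1}{2 \left(-294\right) - \frac{28}{161975}} = \frac{1}{-588 - \frac{28}{161975}} = \frac{1}{- \frac{95241328}{161975}} = - \frac{161975}{95241328}$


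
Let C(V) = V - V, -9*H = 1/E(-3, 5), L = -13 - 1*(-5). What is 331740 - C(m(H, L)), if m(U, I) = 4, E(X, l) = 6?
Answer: 331740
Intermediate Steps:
L = -8 (L = -13 + 5 = -8)
H = -1/54 (H = -⅑/6 = -⅑*⅙ = -1/54 ≈ -0.018519)
C(V) = 0
331740 - C(m(H, L)) = 331740 - 1*0 = 331740 + 0 = 331740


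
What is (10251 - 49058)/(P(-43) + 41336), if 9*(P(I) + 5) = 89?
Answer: -349263/372068 ≈ -0.93871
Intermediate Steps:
P(I) = 44/9 (P(I) = -5 + (⅑)*89 = -5 + 89/9 = 44/9)
(10251 - 49058)/(P(-43) + 41336) = (10251 - 49058)/(44/9 + 41336) = -38807/372068/9 = -38807*9/372068 = -349263/372068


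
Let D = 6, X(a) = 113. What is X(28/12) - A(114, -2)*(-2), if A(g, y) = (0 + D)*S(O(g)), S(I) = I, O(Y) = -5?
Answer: 53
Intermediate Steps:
A(g, y) = -30 (A(g, y) = (0 + 6)*(-5) = 6*(-5) = -30)
X(28/12) - A(114, -2)*(-2) = 113 - (-30)*(-2) = 113 - 1*60 = 113 - 60 = 53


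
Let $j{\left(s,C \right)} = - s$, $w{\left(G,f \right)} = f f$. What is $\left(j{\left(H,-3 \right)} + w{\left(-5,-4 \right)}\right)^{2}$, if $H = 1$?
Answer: $225$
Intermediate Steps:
$w{\left(G,f \right)} = f^{2}$
$\left(j{\left(H,-3 \right)} + w{\left(-5,-4 \right)}\right)^{2} = \left(\left(-1\right) 1 + \left(-4\right)^{2}\right)^{2} = \left(-1 + 16\right)^{2} = 15^{2} = 225$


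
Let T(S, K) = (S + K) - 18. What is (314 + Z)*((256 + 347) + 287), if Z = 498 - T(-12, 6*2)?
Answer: 738700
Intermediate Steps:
T(S, K) = -18 + K + S (T(S, K) = (K + S) - 18 = -18 + K + S)
Z = 516 (Z = 498 - (-18 + 6*2 - 12) = 498 - (-18 + 12 - 12) = 498 - 1*(-18) = 498 + 18 = 516)
(314 + Z)*((256 + 347) + 287) = (314 + 516)*((256 + 347) + 287) = 830*(603 + 287) = 830*890 = 738700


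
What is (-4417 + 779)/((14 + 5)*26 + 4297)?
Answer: -3638/4791 ≈ -0.75934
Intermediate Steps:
(-4417 + 779)/((14 + 5)*26 + 4297) = -3638/(19*26 + 4297) = -3638/(494 + 4297) = -3638/4791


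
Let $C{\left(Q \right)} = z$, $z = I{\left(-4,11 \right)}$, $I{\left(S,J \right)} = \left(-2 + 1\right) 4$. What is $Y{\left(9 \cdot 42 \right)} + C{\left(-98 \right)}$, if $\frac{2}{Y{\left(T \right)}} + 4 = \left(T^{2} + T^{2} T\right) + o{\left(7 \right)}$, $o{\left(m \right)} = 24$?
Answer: $- \frac{108306111}{27076528} \approx -4.0$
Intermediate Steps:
$I{\left(S,J \right)} = -4$ ($I{\left(S,J \right)} = \left(-1\right) 4 = -4$)
$z = -4$
$Y{\left(T \right)} = \frac{2}{20 + T^{2} + T^{3}}$ ($Y{\left(T \right)} = \frac{2}{-4 + \left(\left(T^{2} + T^{2} T\right) + 24\right)} = \frac{2}{-4 + \left(\left(T^{2} + T^{3}\right) + 24\right)} = \frac{2}{-4 + \left(24 + T^{2} + T^{3}\right)} = \frac{2}{20 + T^{2} + T^{3}}$)
$C{\left(Q \right)} = -4$
$Y{\left(9 \cdot 42 \right)} + C{\left(-98 \right)} = \frac{2}{20 + \left(9 \cdot 42\right)^{2} + \left(9 \cdot 42\right)^{3}} - 4 = \frac{2}{20 + 378^{2} + 378^{3}} - 4 = \frac{2}{20 + 142884 + 54010152} - 4 = \frac{2}{54153056} - 4 = 2 \cdot \frac{1}{54153056} - 4 = \frac{1}{27076528} - 4 = - \frac{108306111}{27076528}$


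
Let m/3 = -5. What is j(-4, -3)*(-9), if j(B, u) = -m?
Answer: -135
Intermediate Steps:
m = -15 (m = 3*(-5) = -15)
j(B, u) = 15 (j(B, u) = -1*(-15) = 15)
j(-4, -3)*(-9) = 15*(-9) = -135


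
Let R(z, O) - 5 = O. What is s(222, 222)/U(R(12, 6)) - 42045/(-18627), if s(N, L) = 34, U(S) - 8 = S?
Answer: 477391/117971 ≈ 4.0467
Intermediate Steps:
R(z, O) = 5 + O
U(S) = 8 + S
s(222, 222)/U(R(12, 6)) - 42045/(-18627) = 34/(8 + (5 + 6)) - 42045/(-18627) = 34/(8 + 11) - 42045*(-1/18627) = 34/19 + 14015/6209 = 477391/117971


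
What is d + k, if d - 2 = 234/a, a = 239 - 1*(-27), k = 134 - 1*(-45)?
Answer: 24190/133 ≈ 181.88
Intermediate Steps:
k = 179 (k = 134 + 45 = 179)
a = 266 (a = 239 + 27 = 266)
d = 383/133 (d = 2 + 234/266 = 2 + 234*(1/266) = 2 + 117/133 = 383/133 ≈ 2.8797)
d + k = 383/133 + 179 = 24190/133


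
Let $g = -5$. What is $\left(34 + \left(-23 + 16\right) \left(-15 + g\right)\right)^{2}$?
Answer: $30276$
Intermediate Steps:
$\left(34 + \left(-23 + 16\right) \left(-15 + g\right)\right)^{2} = \left(34 + \left(-23 + 16\right) \left(-15 - 5\right)\right)^{2} = \left(34 - -140\right)^{2} = \left(34 + 140\right)^{2} = 174^{2} = 30276$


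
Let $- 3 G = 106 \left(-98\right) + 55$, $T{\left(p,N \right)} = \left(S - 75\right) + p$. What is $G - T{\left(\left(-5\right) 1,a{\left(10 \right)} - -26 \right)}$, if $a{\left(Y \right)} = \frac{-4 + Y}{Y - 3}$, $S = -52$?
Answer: $\frac{10729}{3} \approx 3576.3$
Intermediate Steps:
$a{\left(Y \right)} = \frac{-4 + Y}{-3 + Y}$
$T{\left(p,N \right)} = -127 + p$ ($T{\left(p,N \right)} = \left(-52 - 75\right) + p = -127 + p$)
$G = \frac{10333}{3}$ ($G = - \frac{106 \left(-98\right) + 55}{3} = - \frac{-10388 + 55}{3} = \left(- \frac{1}{3}\right) \left(-10333\right) = \frac{10333}{3} \approx 3444.3$)
$G - T{\left(\left(-5\right) 1,a{\left(10 \right)} - -26 \right)} = \frac{10333}{3} - \left(-127 - 5\right) = \frac{10333}{3} - -132 = \frac{10333}{3} + 132 = \frac{10729}{3}$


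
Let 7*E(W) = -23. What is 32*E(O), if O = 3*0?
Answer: -736/7 ≈ -105.14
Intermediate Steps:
O = 0
E(W) = -23/7 (E(W) = (⅐)*(-23) = -23/7)
32*E(O) = 32*(-23/7) = -736/7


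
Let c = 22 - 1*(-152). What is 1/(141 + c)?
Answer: 1/315 ≈ 0.0031746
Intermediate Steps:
c = 174 (c = 22 + 152 = 174)
1/(141 + c) = 1/(141 + 174) = 1/315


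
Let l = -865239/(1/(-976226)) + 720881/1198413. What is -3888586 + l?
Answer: 1012257420087188645/1198413 ≈ 8.4466e+11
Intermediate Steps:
l = 1012262080219202663/1198413 (l = -865239/(-1/976226) + 720881*(1/1198413) = -865239*(-976226) + 720881/1198413 = 844668808014 + 720881/1198413 = 1012262080219202663/1198413 ≈ 8.4467e+11)
-3888586 + l = -3888586 + 1012262080219202663/1198413 = 1012257420087188645/1198413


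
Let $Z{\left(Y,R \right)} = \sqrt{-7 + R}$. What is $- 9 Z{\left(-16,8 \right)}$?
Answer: $-9$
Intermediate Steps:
$- 9 Z{\left(-16,8 \right)} = - 9 \sqrt{-7 + 8} = - 9 \sqrt{1} = \left(-9\right) 1 = -9$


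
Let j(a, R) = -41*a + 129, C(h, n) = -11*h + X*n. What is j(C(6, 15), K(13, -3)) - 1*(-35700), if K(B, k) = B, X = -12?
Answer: 45915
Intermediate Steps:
C(h, n) = -12*n - 11*h (C(h, n) = -11*h - 12*n = -12*n - 11*h)
j(a, R) = 129 - 41*a
j(C(6, 15), K(13, -3)) - 1*(-35700) = (129 - 41*(-12*15 - 11*6)) - 1*(-35700) = (129 - 41*(-180 - 66)) + 35700 = (129 - 41*(-246)) + 35700 = (129 + 10086) + 35700 = 10215 + 35700 = 45915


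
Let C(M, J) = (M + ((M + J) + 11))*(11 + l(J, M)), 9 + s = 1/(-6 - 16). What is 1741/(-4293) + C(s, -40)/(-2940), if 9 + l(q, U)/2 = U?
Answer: -14679821/18180855 ≈ -0.80743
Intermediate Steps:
l(q, U) = -18 + 2*U
s = -199/22 (s = -9 + 1/(-6 - 16) = -9 + 1/(-22) = -9 - 1/22 = -199/22 ≈ -9.0455)
C(M, J) = (-7 + 2*M)*(11 + J + 2*M) (C(M, J) = (M + ((M + J) + 11))*(11 + (-18 + 2*M)) = (M + ((J + M) + 11))*(-7 + 2*M) = (M + (11 + J + M))*(-7 + 2*M) = (11 + J + 2*M)*(-7 + 2*M) = (-7 + 2*M)*(11 + J + 2*M))
1741/(-4293) + C(s, -40)/(-2940) = 1741/(-4293) + (-77 - 7*(-40) + 4*(-199/22)² + 8*(-199/22) + 2*(-40)*(-199/22))/(-2940) = 1741*(-1/4293) + (-77 + 280 + 4*(39601/484) - 796/11 + 7960/11)*(-1/2940) = -1741/4293 + (-77 + 280 + 39601/121 - 796/11 + 7960/11)*(-1/2940) = -1741/4293 + (142968/121)*(-1/2940) = -1741/4293 - 1702/4235 = -14679821/18180855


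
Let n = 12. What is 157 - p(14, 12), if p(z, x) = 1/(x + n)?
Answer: 3767/24 ≈ 156.96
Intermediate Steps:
p(z, x) = 1/(12 + x) (p(z, x) = 1/(x + 12) = 1/(12 + x))
157 - p(14, 12) = 157 - 1/(12 + 12) = 157 - 1/24 = 3767/24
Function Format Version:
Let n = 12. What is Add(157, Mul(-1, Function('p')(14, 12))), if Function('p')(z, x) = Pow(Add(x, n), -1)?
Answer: Rational(3767, 24) ≈ 156.96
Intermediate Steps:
Function('p')(z, x) = Pow(Add(12, x), -1) (Function('p')(z, x) = Pow(Add(x, 12), -1) = Pow(Add(12, x), -1))
Add(157, Mul(-1, Function('p')(14, 12))) = Add(157, Mul(-1, Pow(Add(12, 12), -1))) = Add(157, Mul(-1, Pow(24, -1))) = Add(157, Mul(-1, Rational(1, 24))) = Add(157, Rational(-1, 24)) = Rational(3767, 24)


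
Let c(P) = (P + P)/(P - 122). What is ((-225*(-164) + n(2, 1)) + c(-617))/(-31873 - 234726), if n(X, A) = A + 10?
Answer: -27278463/197016661 ≈ -0.13846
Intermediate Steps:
n(X, A) = 10 + A
c(P) = 2*P/(-122 + P) (c(P) = (2*P)/(-122 + P) = 2*P/(-122 + P))
((-225*(-164) + n(2, 1)) + c(-617))/(-31873 - 234726) = ((-225*(-164) + (10 + 1)) + 2*(-617)/(-122 - 617))/(-31873 - 234726) = ((36900 + 11) + 2*(-617)/(-739))/(-266599) = (36911 + 2*(-617)*(-1/739))*(-1/266599) = (36911 + 1234/739)*(-1/266599) = (27278463/739)*(-1/266599) = -27278463/197016661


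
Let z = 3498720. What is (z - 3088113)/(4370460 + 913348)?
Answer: 410607/5283808 ≈ 0.077710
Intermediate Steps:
(z - 3088113)/(4370460 + 913348) = (3498720 - 3088113)/(4370460 + 913348) = 410607/5283808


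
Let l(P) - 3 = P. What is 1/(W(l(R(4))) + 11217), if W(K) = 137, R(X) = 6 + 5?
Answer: 1/11354 ≈ 8.8075e-5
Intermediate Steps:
R(X) = 11
l(P) = 3 + P
1/(W(l(R(4))) + 11217) = 1/(137 + 11217) = 1/11354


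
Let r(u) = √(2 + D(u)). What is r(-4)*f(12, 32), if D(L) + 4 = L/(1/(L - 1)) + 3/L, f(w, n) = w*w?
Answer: 72*√69 ≈ 598.08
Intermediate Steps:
f(w, n) = w²
D(L) = -4 + 3/L + L*(-1 + L) (D(L) = -4 + (L/(1/(L - 1)) + 3/L) = -4 + (L/(1/(-1 + L)) + 3/L) = -4 + (L*(-1 + L) + 3/L) = -4 + (3/L + L*(-1 + L)) = -4 + 3/L + L*(-1 + L))
r(u) = √(-2 + u² - u + 3/u) (r(u) = √(2 + (-4 + u² - u + 3/u)) = √(-2 + u² - u + 3/u))
r(-4)*f(12, 32) = √(-2 + (-4)² - 1*(-4) + 3/(-4))*12² = √(-2 + 16 + 4 + 3*(-¼))*144 = √(-2 + 16 + 4 - ¾)*144 = √(69/4)*144 = (√69/2)*144 = 72*√69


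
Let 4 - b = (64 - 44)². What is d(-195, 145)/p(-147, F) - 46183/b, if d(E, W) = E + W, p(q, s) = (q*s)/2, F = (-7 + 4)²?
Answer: 6793301/58212 ≈ 116.70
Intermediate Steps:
F = 9 (F = (-3)² = 9)
p(q, s) = q*s/2 (p(q, s) = (q*s)*(½) = q*s/2)
b = -396 (b = 4 - (64 - 44)² = 4 - 1*20² = 4 - 1*400 = 4 - 400 = -396)
d(-195, 145)/p(-147, F) - 46183/b = (-195 + 145)/(((½)*(-147)*9)) - 46183/(-396) = -50/(-1323/2) - 46183*(-1/396) = -50*(-2/1323) + 46183/396 = 100/1323 + 46183/396 = 6793301/58212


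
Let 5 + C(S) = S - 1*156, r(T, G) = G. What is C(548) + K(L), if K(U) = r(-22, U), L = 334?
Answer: 721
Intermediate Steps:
C(S) = -161 + S (C(S) = -5 + (S - 1*156) = -5 + (S - 156) = -5 + (-156 + S) = -161 + S)
K(U) = U
C(548) + K(L) = (-161 + 548) + 334 = 387 + 334 = 721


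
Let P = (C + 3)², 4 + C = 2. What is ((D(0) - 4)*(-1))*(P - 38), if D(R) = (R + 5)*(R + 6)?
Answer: 962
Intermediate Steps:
C = -2 (C = -4 + 2 = -2)
D(R) = (5 + R)*(6 + R)
P = 1 (P = (-2 + 3)² = 1² = 1)
((D(0) - 4)*(-1))*(P - 38) = (((30 + 0² + 11*0) - 4)*(-1))*(1 - 38) = (((30 + 0 + 0) - 4)*(-1))*(-37) = ((30 - 4)*(-1))*(-37) = (26*(-1))*(-37) = -26*(-37) = 962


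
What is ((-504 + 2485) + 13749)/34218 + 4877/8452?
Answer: 149915573/144605268 ≈ 1.0367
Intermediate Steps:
((-504 + 2485) + 13749)/34218 + 4877/8452 = (1981 + 13749)*(1/34218) + 4877*(1/8452) = 15730*(1/34218) + 4877/8452 = 7865/17109 + 4877/8452 = 149915573/144605268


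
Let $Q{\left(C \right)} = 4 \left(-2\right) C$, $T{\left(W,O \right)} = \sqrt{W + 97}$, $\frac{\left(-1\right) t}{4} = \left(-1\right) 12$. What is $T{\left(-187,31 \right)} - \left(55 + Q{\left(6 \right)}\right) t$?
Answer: $-336 + 3 i \sqrt{10} \approx -336.0 + 9.4868 i$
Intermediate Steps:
$t = 48$ ($t = - 4 \left(\left(-1\right) 12\right) = \left(-4\right) \left(-12\right) = 48$)
$T{\left(W,O \right)} = \sqrt{97 + W}$
$Q{\left(C \right)} = - 8 C$
$T{\left(-187,31 \right)} - \left(55 + Q{\left(6 \right)}\right) t = \sqrt{97 - 187} - \left(55 - 48\right) 48 = \sqrt{-90} - \left(55 - 48\right) 48 = 3 i \sqrt{10} - 7 \cdot 48 = 3 i \sqrt{10} - 336 = -336 + 3 i \sqrt{10}$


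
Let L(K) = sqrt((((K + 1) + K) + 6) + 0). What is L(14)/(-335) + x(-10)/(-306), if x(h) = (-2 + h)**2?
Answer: -8/17 - sqrt(35)/335 ≈ -0.48825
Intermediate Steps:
L(K) = sqrt(7 + 2*K) (L(K) = sqrt((((1 + K) + K) + 6) + 0) = sqrt(((1 + 2*K) + 6) + 0) = sqrt((7 + 2*K) + 0) = sqrt(7 + 2*K))
L(14)/(-335) + x(-10)/(-306) = sqrt(7 + 2*14)/(-335) + (-2 - 10)**2/(-306) = sqrt(7 + 28)*(-1/335) + (-12)**2*(-1/306) = sqrt(35)*(-1/335) + 144*(-1/306) = -sqrt(35)/335 - 8/17 = -8/17 - sqrt(35)/335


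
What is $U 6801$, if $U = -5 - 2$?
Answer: $-47607$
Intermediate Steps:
$U = -7$ ($U = -5 - 2 = -7$)
$U 6801 = \left(-7\right) 6801 = -47607$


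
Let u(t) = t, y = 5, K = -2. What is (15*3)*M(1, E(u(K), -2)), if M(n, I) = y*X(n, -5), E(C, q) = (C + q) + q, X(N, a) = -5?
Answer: -1125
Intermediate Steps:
E(C, q) = C + 2*q
M(n, I) = -25 (M(n, I) = 5*(-5) = -25)
(15*3)*M(1, E(u(K), -2)) = (15*3)*(-25) = 45*(-25) = -1125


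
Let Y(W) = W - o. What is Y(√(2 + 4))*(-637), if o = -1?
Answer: -637 - 637*√6 ≈ -2197.3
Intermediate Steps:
Y(W) = 1 + W (Y(W) = W - 1*(-1) = W + 1 = 1 + W)
Y(√(2 + 4))*(-637) = (1 + √(2 + 4))*(-637) = (1 + √6)*(-637) = -637 - 637*√6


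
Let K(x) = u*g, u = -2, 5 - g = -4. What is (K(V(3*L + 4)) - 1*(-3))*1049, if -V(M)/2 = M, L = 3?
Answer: -15735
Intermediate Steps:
g = 9 (g = 5 - 1*(-4) = 5 + 4 = 9)
V(M) = -2*M
K(x) = -18 (K(x) = -2*9 = -18)
(K(V(3*L + 4)) - 1*(-3))*1049 = (-18 - 1*(-3))*1049 = (-18 + 3)*1049 = -15*1049 = -15735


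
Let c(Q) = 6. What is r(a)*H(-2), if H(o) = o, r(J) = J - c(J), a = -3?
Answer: 18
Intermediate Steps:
r(J) = -6 + J (r(J) = J - 1*6 = J - 6 = -6 + J)
r(a)*H(-2) = (-6 - 3)*(-2) = -9*(-2) = 18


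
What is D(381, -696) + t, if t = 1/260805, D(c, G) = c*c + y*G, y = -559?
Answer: 139328551126/260805 ≈ 5.3423e+5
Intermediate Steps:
D(c, G) = c² - 559*G (D(c, G) = c*c - 559*G = c² - 559*G)
t = 1/260805 ≈ 3.8343e-6
D(381, -696) + t = (381² - 559*(-696)) + 1/260805 = (145161 + 389064) + 1/260805 = 534225 + 1/260805 = 139328551126/260805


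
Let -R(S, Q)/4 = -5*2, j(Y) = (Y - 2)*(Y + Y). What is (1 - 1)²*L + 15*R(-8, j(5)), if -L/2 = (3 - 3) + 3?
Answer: 600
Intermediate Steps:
j(Y) = 2*Y*(-2 + Y) (j(Y) = (-2 + Y)*(2*Y) = 2*Y*(-2 + Y))
L = -6 (L = -2*((3 - 3) + 3) = -2*(0 + 3) = -2*3 = -6)
R(S, Q) = 40 (R(S, Q) = -(-20)*2 = -4*(-10) = 40)
(1 - 1)²*L + 15*R(-8, j(5)) = (1 - 1)²*(-6) + 15*40 = 0²*(-6) + 600 = 0*(-6) + 600 = 0 + 600 = 600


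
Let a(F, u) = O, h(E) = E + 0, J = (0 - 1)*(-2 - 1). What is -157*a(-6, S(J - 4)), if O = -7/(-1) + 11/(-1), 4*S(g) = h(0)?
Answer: 628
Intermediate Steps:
J = 3 (J = -1*(-3) = 3)
h(E) = E
S(g) = 0 (S(g) = (¼)*0 = 0)
O = -4 (O = -7*(-1) + 11*(-1) = 7 - 11 = -4)
a(F, u) = -4
-157*a(-6, S(J - 4)) = -157*(-4) = 628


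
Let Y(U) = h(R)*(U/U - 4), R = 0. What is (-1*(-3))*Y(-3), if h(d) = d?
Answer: 0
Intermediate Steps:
Y(U) = 0 (Y(U) = 0*(U/U - 4) = 0*(1 - 4) = 0*(-3) = 0)
(-1*(-3))*Y(-3) = -1*(-3)*0 = 3*0 = 0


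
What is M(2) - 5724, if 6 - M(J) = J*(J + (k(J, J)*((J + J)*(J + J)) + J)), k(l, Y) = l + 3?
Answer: -5886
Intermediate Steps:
k(l, Y) = 3 + l
M(J) = 6 - J*(2*J + 4*J**2*(3 + J)) (M(J) = 6 - J*(J + ((3 + J)*((J + J)*(J + J)) + J)) = 6 - J*(J + ((3 + J)*((2*J)*(2*J)) + J)) = 6 - J*(J + ((3 + J)*(4*J**2) + J)) = 6 - J*(J + (4*J**2*(3 + J) + J)) = 6 - J*(J + (J + 4*J**2*(3 + J))) = 6 - J*(2*J + 4*J**2*(3 + J)))
M(2) - 5724 = (6 - 2*2**2 - 4*2**3*(3 + 2)) - 5724 = (6 - 2*4 - 4*8*5) - 5724 = (6 - 8 - 160) - 5724 = -162 - 5724 = -5886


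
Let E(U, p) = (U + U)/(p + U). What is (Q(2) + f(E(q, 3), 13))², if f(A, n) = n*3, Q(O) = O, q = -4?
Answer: 1681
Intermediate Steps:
E(U, p) = 2*U/(U + p) (E(U, p) = (2*U)/(U + p) = 2*U/(U + p))
f(A, n) = 3*n
(Q(2) + f(E(q, 3), 13))² = (2 + 3*13)² = (2 + 39)² = 41² = 1681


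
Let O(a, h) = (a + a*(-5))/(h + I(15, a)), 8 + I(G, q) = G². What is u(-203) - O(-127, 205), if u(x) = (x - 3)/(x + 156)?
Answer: 31528/9917 ≈ 3.1792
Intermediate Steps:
I(G, q) = -8 + G²
O(a, h) = -4*a/(217 + h) (O(a, h) = (a + a*(-5))/(h + (-8 + 15²)) = (a - 5*a)/(h + (-8 + 225)) = (-4*a)/(h + 217) = (-4*a)/(217 + h) = -4*a/(217 + h))
u(x) = (-3 + x)/(156 + x)
u(-203) - O(-127, 205) = (-3 - 203)/(156 - 203) - (-4)*(-127)/(217 + 205) = -206/(-47) - (-4)*(-127)/422 = -1/47*(-206) - (-4)*(-127)/422 = 206/47 - 1*254/211 = 206/47 - 254/211 = 31528/9917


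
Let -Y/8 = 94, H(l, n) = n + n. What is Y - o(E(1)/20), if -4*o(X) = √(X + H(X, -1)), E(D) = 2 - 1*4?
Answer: -752 + I*√210/40 ≈ -752.0 + 0.36228*I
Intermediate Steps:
E(D) = -2 (E(D) = 2 - 4 = -2)
H(l, n) = 2*n
Y = -752 (Y = -8*94 = -752)
o(X) = -√(-2 + X)/4 (o(X) = -√(X + 2*(-1))/4 = -√(X - 2)/4 = -√(-2 + X)/4)
Y - o(E(1)/20) = -752 - (-1)*√(-2 - 2/20)/4 = -752 - (-1)*√(-2 - 2*1/20)/4 = -752 - (-1)*√(-2 - ⅒)/4 = -752 - (-1)*√(-21/10)/4 = -752 - (-1)*I*√210/10/4 = -752 - (-1)*I*√210/40 = -752 + I*√210/40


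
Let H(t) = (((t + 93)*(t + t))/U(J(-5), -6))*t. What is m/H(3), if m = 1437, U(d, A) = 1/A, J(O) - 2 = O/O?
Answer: -479/3456 ≈ -0.13860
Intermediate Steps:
J(O) = 3 (J(O) = 2 + O/O = 2 + 1 = 3)
H(t) = -12*t**2*(93 + t) (H(t) = (((t + 93)*(t + t))/(1/(-6)))*t = (((93 + t)*(2*t))/(-1/6))*t = ((2*t*(93 + t))*(-6))*t = (-12*t*(93 + t))*t = -12*t**2*(93 + t))
m/H(3) = 1437/((12*3**2*(-93 - 1*3))) = 1437/((12*9*(-93 - 3))) = 1437/((12*9*(-96))) = 1437/(-10368) = 1437*(-1/10368) = -479/3456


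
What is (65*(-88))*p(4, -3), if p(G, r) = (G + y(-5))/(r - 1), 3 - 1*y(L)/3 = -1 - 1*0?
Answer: 22880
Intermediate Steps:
y(L) = 12 (y(L) = 9 - 3*(-1 - 1*0) = 9 - 3*(-1 + 0) = 9 - 3*(-1) = 9 + 3 = 12)
p(G, r) = (12 + G)/(-1 + r) (p(G, r) = (G + 12)/(r - 1) = (12 + G)/(-1 + r))
(65*(-88))*p(4, -3) = (65*(-88))*((12 + 4)/(-1 - 3)) = -5720*16/(-4) = -(-1430)*16 = -5720*(-4) = 22880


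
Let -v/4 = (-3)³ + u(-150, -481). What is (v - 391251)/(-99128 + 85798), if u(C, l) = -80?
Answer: 390823/13330 ≈ 29.319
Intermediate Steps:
v = 428 (v = -4*((-3)³ - 80) = -4*(-27 - 80) = -4*(-107) = 428)
(v - 391251)/(-99128 + 85798) = (428 - 391251)/(-99128 + 85798) = -390823/(-13330) = -390823*(-1/13330) = 390823/13330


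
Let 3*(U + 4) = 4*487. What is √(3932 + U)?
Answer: 2*√10299/3 ≈ 67.656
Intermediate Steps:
U = 1936/3 (U = -4 + (4*487)/3 = -4 + (⅓)*1948 = -4 + 1948/3 = 1936/3 ≈ 645.33)
√(3932 + U) = √(3932 + 1936/3) = √(13732/3) = 2*√10299/3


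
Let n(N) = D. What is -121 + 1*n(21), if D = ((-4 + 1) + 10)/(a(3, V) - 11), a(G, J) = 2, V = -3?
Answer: -1096/9 ≈ -121.78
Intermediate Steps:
D = -7/9 (D = ((-4 + 1) + 10)/(2 - 11) = (-3 + 10)/(-9) = 7*(-⅑) = -7/9 ≈ -0.77778)
n(N) = -7/9
-121 + 1*n(21) = -121 + 1*(-7/9) = -121 - 7/9 = -1096/9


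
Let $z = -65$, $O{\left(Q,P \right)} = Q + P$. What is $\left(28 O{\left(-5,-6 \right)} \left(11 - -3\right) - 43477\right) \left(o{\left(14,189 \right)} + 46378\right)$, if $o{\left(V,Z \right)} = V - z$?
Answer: $-2220133573$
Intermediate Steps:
$O{\left(Q,P \right)} = P + Q$
$o{\left(V,Z \right)} = 65 + V$ ($o{\left(V,Z \right)} = V - -65 = V + 65 = 65 + V$)
$\left(28 O{\left(-5,-6 \right)} \left(11 - -3\right) - 43477\right) \left(o{\left(14,189 \right)} + 46378\right) = \left(28 \left(-6 - 5\right) \left(11 - -3\right) - 43477\right) \left(\left(65 + 14\right) + 46378\right) = \left(28 \left(-11\right) \left(11 + 3\right) - 43477\right) \left(79 + 46378\right) = \left(\left(-308\right) 14 - 43477\right) 46457 = \left(-4312 - 43477\right) 46457 = \left(-47789\right) 46457 = -2220133573$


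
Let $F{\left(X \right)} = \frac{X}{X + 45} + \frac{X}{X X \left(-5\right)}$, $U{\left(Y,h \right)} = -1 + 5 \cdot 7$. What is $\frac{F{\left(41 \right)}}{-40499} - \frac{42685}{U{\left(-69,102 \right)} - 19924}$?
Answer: $\frac{1523840613677}{710070384465} \approx 2.146$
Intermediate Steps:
$U{\left(Y,h \right)} = 34$ ($U{\left(Y,h \right)} = -1 + 35 = 34$)
$F{\left(X \right)} = - \frac{1}{5 X} + \frac{X}{45 + X}$ ($F{\left(X \right)} = \frac{X}{45 + X} + \frac{X}{X^{2} \left(-5\right)} = \frac{X}{45 + X} + \frac{X}{\left(-5\right) X^{2}} = \frac{X}{45 + X} + X \left(- \frac{1}{5 X^{2}}\right) = \frac{X}{45 + X} - \frac{1}{5 X} = - \frac{1}{5 X} + \frac{X}{45 + X}$)
$\frac{F{\left(41 \right)}}{-40499} - \frac{42685}{U{\left(-69,102 \right)} - 19924} = \frac{\frac{1}{41} \frac{1}{45 + 41} \left(-9 + 41^{2} - \frac{41}{5}\right)}{-40499} - \frac{42685}{34 - 19924} = \frac{-9 + 1681 - \frac{41}{5}}{41 \cdot 86} \left(- \frac{1}{40499}\right) - \frac{42685}{-19890} = \frac{1}{41} \cdot \frac{1}{86} \cdot \frac{8319}{5} \left(- \frac{1}{40499}\right) - - \frac{8537}{3978} = \frac{8319}{17630} \left(- \frac{1}{40499}\right) + \frac{8537}{3978} = - \frac{8319}{713997370} + \frac{8537}{3978} = \frac{1523840613677}{710070384465}$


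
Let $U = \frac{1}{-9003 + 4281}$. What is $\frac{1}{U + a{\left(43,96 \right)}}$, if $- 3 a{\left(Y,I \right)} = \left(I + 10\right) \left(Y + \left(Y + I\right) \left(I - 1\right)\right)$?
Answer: $- \frac{4722}{2210349313} \approx -2.1363 \cdot 10^{-6}$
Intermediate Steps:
$U = - \frac{1}{4722}$ ($U = \frac{1}{-4722} = - \frac{1}{4722} \approx -0.00021177$)
$a{\left(Y,I \right)} = - \frac{\left(10 + I\right) \left(Y + \left(-1 + I\right) \left(I + Y\right)\right)}{3}$ ($a{\left(Y,I \right)} = - \frac{\left(I + 10\right) \left(Y + \left(Y + I\right) \left(I - 1\right)\right)}{3} = - \frac{\left(10 + I\right) \left(Y + \left(I + Y\right) \left(-1 + I\right)\right)}{3} = - \frac{\left(10 + I\right) \left(Y + \left(-1 + I\right) \left(I + Y\right)\right)}{3}$)
$\frac{1}{U + a{\left(43,96 \right)}} = \frac{1}{- \frac{1}{4722} + \frac{1}{3} \cdot 96 \left(10 - 96^{2} - 430 - 864 - 96 \cdot 43\right)} = \frac{1}{- \frac{1}{4722} + \frac{1}{3} \cdot 96 \left(10 - 9216 - 430 - 864 - 4128\right)} = \frac{1}{- \frac{1}{4722} + \frac{1}{3} \cdot 96 \left(-14628\right)} = \frac{1}{- \frac{1}{4722} - 468096} = \frac{1}{- \frac{2210349313}{4722}} = - \frac{4722}{2210349313}$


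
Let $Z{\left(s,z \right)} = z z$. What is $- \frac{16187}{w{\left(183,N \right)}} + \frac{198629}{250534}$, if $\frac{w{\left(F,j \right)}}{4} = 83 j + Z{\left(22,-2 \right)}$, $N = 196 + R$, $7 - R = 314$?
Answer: $\frac{5686045851}{4614335212} \approx 1.2323$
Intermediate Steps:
$R = -307$ ($R = 7 - 314 = -307$)
$Z{\left(s,z \right)} = z^{2}$
$N = -111$ ($N = 196 - 307 = -111$)
$w{\left(F,j \right)} = 16 + 332 j$ ($w{\left(F,j \right)} = 4 \left(83 j + \left(-2\right)^{2}\right) = 4 \left(83 j + 4\right) = 4 \left(4 + 83 j\right) = 16 + 332 j$)
$- \frac{16187}{w{\left(183,N \right)}} + \frac{198629}{250534} = - \frac{16187}{16 + 332 \left(-111\right)} + \frac{198629}{250534} = - \frac{16187}{16 - 36852} + 198629 \cdot \frac{1}{250534} = - \frac{16187}{-36836} + \frac{198629}{250534} = \left(-16187\right) \left(- \frac{1}{36836}\right) + \frac{198629}{250534} = \frac{16187}{36836} + \frac{198629}{250534} = \frac{5686045851}{4614335212}$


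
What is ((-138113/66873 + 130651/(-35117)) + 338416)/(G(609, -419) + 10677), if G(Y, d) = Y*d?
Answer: -397357744121056/287082304849827 ≈ -1.3841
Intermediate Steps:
((-138113/66873 + 130651/(-35117)) + 338416)/(G(609, -419) + 10677) = ((-138113/66873 + 130651/(-35117)) + 338416)/(609*(-419) + 10677) = ((-138113*1/66873 + 130651*(-1/35117)) + 338416)/(-255171 + 10677) = ((-138113/66873 - 130651/35117) + 338416)/(-244494) = (-13587138544/2348379141 + 338416)*(-1/244494) = (794715488242112/2348379141)*(-1/244494) = -397357744121056/287082304849827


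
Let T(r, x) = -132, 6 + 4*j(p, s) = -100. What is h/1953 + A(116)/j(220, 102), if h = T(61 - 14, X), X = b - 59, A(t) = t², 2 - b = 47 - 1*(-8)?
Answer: -17522044/34503 ≈ -507.84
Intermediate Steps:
b = -53 (b = 2 - (47 - 1*(-8)) = 2 - (47 + 8) = 2 - 1*55 = 2 - 55 = -53)
j(p, s) = -53/2 (j(p, s) = -3/2 + (¼)*(-100) = -3/2 - 25 = -53/2)
X = -112 (X = -53 - 59 = -112)
h = -132
h/1953 + A(116)/j(220, 102) = -132/1953 + 116²/(-53/2) = -132*1/1953 + 13456*(-2/53) = -44/651 - 26912/53 = -17522044/34503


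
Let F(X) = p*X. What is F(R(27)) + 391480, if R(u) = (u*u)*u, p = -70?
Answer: -986330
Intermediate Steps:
R(u) = u³ (R(u) = u²*u = u³)
F(X) = -70*X
F(R(27)) + 391480 = -70*27³ + 391480 = -70*19683 + 391480 = -1377810 + 391480 = -986330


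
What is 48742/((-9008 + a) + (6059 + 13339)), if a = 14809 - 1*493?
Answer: 24371/12353 ≈ 1.9729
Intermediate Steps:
a = 14316 (a = 14809 - 493 = 14316)
48742/((-9008 + a) + (6059 + 13339)) = 48742/((-9008 + 14316) + (6059 + 13339)) = 48742/(5308 + 19398) = 48742/24706 = 48742*(1/24706) = 24371/12353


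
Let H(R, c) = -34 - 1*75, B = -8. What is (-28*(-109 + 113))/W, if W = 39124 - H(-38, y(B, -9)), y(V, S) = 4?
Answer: -112/39233 ≈ -0.0028547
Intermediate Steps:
H(R, c) = -109 (H(R, c) = -34 - 75 = -109)
W = 39233 (W = 39124 - 1*(-109) = 39124 + 109 = 39233)
(-28*(-109 + 113))/W = -28*(-109 + 113)/39233 = -28*4*(1/39233) = -112*1/39233 = -112/39233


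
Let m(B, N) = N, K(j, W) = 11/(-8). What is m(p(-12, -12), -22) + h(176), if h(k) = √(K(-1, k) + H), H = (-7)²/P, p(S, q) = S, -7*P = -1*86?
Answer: -22 + √77314/172 ≈ -20.383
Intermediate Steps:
P = 86/7 (P = -(-1)*86/7 = -⅐*(-86) = 86/7 ≈ 12.286)
K(j, W) = -11/8 (K(j, W) = 11*(-⅛) = -11/8)
H = 343/86 (H = (-7)²/(86/7) = 49*(7/86) = 343/86 ≈ 3.9884)
h(k) = √77314/172 (h(k) = √(-11/8 + 343/86) = √(899/344) = √77314/172)
m(p(-12, -12), -22) + h(176) = -22 + √77314/172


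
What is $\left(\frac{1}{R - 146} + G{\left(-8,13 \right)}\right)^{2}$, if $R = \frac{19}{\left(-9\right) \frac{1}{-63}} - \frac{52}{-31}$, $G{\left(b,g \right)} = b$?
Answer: $\frac{8059921}{123201} \approx 65.421$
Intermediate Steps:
$R = \frac{4175}{31}$ ($R = \frac{19}{\left(-9\right) \left(- \frac{1}{63}\right)} - - \frac{52}{31} = 19 \frac{1}{\frac{1}{7}} + \frac{52}{31} = 19 \cdot 7 + \frac{52}{31} = 133 + \frac{52}{31} = \frac{4175}{31} \approx 134.68$)
$\left(\frac{1}{R - 146} + G{\left(-8,13 \right)}\right)^{2} = \left(\frac{1}{\frac{4175}{31} - 146} - 8\right)^{2} = \left(\frac{1}{- \frac{351}{31}} - 8\right)^{2} = \left(- \frac{31}{351} - 8\right)^{2} = \left(- \frac{2839}{351}\right)^{2} = \frac{8059921}{123201}$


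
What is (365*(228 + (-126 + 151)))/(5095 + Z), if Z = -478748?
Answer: -92345/473653 ≈ -0.19496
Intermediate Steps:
(365*(228 + (-126 + 151)))/(5095 + Z) = (365*(228 + (-126 + 151)))/(5095 - 478748) = (365*(228 + 25))/(-473653) = (365*253)*(-1/473653) = 92345*(-1/473653) = -92345/473653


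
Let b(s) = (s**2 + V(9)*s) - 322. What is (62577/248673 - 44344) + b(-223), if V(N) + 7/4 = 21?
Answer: 255470607/331564 ≈ 770.50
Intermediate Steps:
V(N) = 77/4 (V(N) = -7/4 + 21 = 77/4)
b(s) = -322 + s**2 + 77*s/4 (b(s) = (s**2 + 77*s/4) - 322 = -322 + s**2 + 77*s/4)
(62577/248673 - 44344) + b(-223) = (62577/248673 - 44344) + (-322 + (-223)**2 + (77/4)*(-223)) = (62577*(1/248673) - 44344) + (-322 + 49729 - 17171/4) = (20859/82891 - 44344) + 180457/4 = -3675697645/82891 + 180457/4 = 255470607/331564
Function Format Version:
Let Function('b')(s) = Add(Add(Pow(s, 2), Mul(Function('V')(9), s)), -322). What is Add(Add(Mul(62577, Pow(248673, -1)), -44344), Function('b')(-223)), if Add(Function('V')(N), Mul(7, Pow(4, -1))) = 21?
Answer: Rational(255470607, 331564) ≈ 770.50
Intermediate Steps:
Function('V')(N) = Rational(77, 4) (Function('V')(N) = Add(Rational(-7, 4), 21) = Rational(77, 4))
Function('b')(s) = Add(-322, Pow(s, 2), Mul(Rational(77, 4), s)) (Function('b')(s) = Add(Add(Pow(s, 2), Mul(Rational(77, 4), s)), -322) = Add(-322, Pow(s, 2), Mul(Rational(77, 4), s)))
Add(Add(Mul(62577, Pow(248673, -1)), -44344), Function('b')(-223)) = Add(Add(Mul(62577, Pow(248673, -1)), -44344), Add(-322, Pow(-223, 2), Mul(Rational(77, 4), -223))) = Add(Add(Mul(62577, Rational(1, 248673)), -44344), Add(-322, 49729, Rational(-17171, 4))) = Add(Add(Rational(20859, 82891), -44344), Rational(180457, 4)) = Add(Rational(-3675697645, 82891), Rational(180457, 4)) = Rational(255470607, 331564)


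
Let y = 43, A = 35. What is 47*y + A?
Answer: 2056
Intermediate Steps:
47*y + A = 47*43 + 35 = 2021 + 35 = 2056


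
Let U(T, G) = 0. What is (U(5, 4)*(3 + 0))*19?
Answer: 0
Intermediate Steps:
(U(5, 4)*(3 + 0))*19 = (0*(3 + 0))*19 = (0*3)*19 = 0*19 = 0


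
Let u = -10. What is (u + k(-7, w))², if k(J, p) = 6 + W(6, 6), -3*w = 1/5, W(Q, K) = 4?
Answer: 0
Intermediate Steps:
w = -1/15 (w = -⅓/5 = -⅓*⅕ = -1/15 ≈ -0.066667)
k(J, p) = 10 (k(J, p) = 6 + 4 = 10)
(u + k(-7, w))² = (-10 + 10)² = 0² = 0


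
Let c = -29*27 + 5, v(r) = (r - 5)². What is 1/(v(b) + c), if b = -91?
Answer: 1/8438 ≈ 0.00011851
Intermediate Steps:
v(r) = (-5 + r)²
c = -778 (c = -783 + 5 = -778)
1/(v(b) + c) = 1/((-5 - 91)² - 778) = 1/((-96)² - 778) = 1/(9216 - 778) = 1/8438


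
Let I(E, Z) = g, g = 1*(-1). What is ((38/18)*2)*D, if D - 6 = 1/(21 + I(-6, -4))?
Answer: 2299/90 ≈ 25.544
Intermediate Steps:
g = -1
I(E, Z) = -1
D = 121/20 (D = 6 + 1/(21 - 1) = 6 + 1/20 = 121/20 ≈ 6.0500)
((38/18)*2)*D = ((38/18)*2)*(121/20) = ((38*(1/18))*2)*(121/20) = ((19/9)*2)*(121/20) = (38/9)*(121/20) = 2299/90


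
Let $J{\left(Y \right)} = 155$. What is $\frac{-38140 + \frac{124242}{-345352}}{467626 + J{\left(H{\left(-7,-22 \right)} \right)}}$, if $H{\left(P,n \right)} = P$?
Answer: $- \frac{6585924761}{80774551956} \approx -0.081535$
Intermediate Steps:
$\frac{-38140 + \frac{124242}{-345352}}{467626 + J{\left(H{\left(-7,-22 \right)} \right)}} = \frac{-38140 + \frac{124242}{-345352}}{467626 + 155} = \frac{-38140 + 124242 \left(- \frac{1}{345352}\right)}{467781} = \left(-38140 - \frac{62121}{172676}\right) \frac{1}{467781} = \left(- \frac{6585924761}{172676}\right) \frac{1}{467781} = - \frac{6585924761}{80774551956}$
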